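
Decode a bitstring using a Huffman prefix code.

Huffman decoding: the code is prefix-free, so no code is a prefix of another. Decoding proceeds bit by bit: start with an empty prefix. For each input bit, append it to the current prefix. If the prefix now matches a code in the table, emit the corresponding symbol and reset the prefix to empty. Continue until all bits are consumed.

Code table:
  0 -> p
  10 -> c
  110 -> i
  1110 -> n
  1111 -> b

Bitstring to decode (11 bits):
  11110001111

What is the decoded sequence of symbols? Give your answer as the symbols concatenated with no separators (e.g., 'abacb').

Answer: bpppb

Derivation:
Bit 0: prefix='1' (no match yet)
Bit 1: prefix='11' (no match yet)
Bit 2: prefix='111' (no match yet)
Bit 3: prefix='1111' -> emit 'b', reset
Bit 4: prefix='0' -> emit 'p', reset
Bit 5: prefix='0' -> emit 'p', reset
Bit 6: prefix='0' -> emit 'p', reset
Bit 7: prefix='1' (no match yet)
Bit 8: prefix='11' (no match yet)
Bit 9: prefix='111' (no match yet)
Bit 10: prefix='1111' -> emit 'b', reset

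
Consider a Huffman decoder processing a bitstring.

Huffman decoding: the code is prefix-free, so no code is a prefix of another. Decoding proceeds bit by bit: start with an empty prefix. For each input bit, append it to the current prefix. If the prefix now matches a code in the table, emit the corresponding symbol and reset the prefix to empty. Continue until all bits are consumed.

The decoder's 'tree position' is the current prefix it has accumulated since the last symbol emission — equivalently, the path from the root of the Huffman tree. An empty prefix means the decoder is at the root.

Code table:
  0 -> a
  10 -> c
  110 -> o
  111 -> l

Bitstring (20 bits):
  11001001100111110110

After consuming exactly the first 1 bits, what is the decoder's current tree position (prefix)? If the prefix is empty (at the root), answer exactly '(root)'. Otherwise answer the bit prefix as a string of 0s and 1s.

Bit 0: prefix='1' (no match yet)

Answer: 1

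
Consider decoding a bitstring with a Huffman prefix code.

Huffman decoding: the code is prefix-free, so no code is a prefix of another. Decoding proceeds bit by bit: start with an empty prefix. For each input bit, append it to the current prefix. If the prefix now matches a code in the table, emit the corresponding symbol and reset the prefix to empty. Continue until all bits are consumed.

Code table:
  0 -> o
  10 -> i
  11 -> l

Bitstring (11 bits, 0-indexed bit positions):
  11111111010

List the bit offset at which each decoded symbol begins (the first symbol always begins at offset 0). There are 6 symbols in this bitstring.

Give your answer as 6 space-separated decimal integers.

Answer: 0 2 4 6 8 9

Derivation:
Bit 0: prefix='1' (no match yet)
Bit 1: prefix='11' -> emit 'l', reset
Bit 2: prefix='1' (no match yet)
Bit 3: prefix='11' -> emit 'l', reset
Bit 4: prefix='1' (no match yet)
Bit 5: prefix='11' -> emit 'l', reset
Bit 6: prefix='1' (no match yet)
Bit 7: prefix='11' -> emit 'l', reset
Bit 8: prefix='0' -> emit 'o', reset
Bit 9: prefix='1' (no match yet)
Bit 10: prefix='10' -> emit 'i', reset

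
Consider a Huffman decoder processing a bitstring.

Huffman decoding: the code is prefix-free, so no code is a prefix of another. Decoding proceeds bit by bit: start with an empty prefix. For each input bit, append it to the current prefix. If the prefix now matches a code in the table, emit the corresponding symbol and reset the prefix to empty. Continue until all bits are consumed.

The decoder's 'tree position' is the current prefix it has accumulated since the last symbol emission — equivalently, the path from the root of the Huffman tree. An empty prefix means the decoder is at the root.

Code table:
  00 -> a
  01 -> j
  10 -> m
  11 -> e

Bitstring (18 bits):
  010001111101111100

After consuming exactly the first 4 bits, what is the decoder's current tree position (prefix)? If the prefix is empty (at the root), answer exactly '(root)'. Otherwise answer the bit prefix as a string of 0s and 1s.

Bit 0: prefix='0' (no match yet)
Bit 1: prefix='01' -> emit 'j', reset
Bit 2: prefix='0' (no match yet)
Bit 3: prefix='00' -> emit 'a', reset

Answer: (root)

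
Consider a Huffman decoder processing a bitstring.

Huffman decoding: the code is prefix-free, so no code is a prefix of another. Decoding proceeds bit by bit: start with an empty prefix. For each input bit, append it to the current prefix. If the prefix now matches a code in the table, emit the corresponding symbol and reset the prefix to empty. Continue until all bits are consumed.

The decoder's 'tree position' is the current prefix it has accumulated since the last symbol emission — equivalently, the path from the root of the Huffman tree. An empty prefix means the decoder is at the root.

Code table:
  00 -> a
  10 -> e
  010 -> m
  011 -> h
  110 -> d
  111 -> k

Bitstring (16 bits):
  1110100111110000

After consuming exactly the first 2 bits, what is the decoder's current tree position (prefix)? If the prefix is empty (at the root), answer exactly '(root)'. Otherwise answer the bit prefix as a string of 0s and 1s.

Bit 0: prefix='1' (no match yet)
Bit 1: prefix='11' (no match yet)

Answer: 11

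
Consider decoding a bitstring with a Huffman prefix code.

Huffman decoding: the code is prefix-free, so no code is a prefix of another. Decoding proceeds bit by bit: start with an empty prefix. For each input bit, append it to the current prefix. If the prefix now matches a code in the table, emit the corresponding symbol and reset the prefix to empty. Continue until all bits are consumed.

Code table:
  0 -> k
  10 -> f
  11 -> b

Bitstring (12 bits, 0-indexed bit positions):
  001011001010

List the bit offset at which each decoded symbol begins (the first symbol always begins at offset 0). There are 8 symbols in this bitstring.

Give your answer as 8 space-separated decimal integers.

Answer: 0 1 2 4 6 7 8 10

Derivation:
Bit 0: prefix='0' -> emit 'k', reset
Bit 1: prefix='0' -> emit 'k', reset
Bit 2: prefix='1' (no match yet)
Bit 3: prefix='10' -> emit 'f', reset
Bit 4: prefix='1' (no match yet)
Bit 5: prefix='11' -> emit 'b', reset
Bit 6: prefix='0' -> emit 'k', reset
Bit 7: prefix='0' -> emit 'k', reset
Bit 8: prefix='1' (no match yet)
Bit 9: prefix='10' -> emit 'f', reset
Bit 10: prefix='1' (no match yet)
Bit 11: prefix='10' -> emit 'f', reset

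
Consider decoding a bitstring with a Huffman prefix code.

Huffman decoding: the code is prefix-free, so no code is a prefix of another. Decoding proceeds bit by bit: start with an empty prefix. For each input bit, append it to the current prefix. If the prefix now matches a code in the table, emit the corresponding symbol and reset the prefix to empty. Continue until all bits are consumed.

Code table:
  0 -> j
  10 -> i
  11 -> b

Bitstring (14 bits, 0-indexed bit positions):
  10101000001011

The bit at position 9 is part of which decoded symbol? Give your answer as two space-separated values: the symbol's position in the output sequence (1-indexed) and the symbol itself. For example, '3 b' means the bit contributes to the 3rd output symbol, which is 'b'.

Bit 0: prefix='1' (no match yet)
Bit 1: prefix='10' -> emit 'i', reset
Bit 2: prefix='1' (no match yet)
Bit 3: prefix='10' -> emit 'i', reset
Bit 4: prefix='1' (no match yet)
Bit 5: prefix='10' -> emit 'i', reset
Bit 6: prefix='0' -> emit 'j', reset
Bit 7: prefix='0' -> emit 'j', reset
Bit 8: prefix='0' -> emit 'j', reset
Bit 9: prefix='0' -> emit 'j', reset
Bit 10: prefix='1' (no match yet)
Bit 11: prefix='10' -> emit 'i', reset
Bit 12: prefix='1' (no match yet)
Bit 13: prefix='11' -> emit 'b', reset

Answer: 7 j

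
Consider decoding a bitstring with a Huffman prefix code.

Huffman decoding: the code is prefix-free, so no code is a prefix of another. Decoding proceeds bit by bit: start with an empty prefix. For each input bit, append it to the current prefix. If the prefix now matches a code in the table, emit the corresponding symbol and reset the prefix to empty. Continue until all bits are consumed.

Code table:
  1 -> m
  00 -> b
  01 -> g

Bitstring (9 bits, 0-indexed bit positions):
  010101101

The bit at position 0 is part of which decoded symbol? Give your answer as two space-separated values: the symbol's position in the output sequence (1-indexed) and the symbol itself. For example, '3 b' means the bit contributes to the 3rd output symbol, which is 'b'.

Bit 0: prefix='0' (no match yet)
Bit 1: prefix='01' -> emit 'g', reset
Bit 2: prefix='0' (no match yet)
Bit 3: prefix='01' -> emit 'g', reset
Bit 4: prefix='0' (no match yet)

Answer: 1 g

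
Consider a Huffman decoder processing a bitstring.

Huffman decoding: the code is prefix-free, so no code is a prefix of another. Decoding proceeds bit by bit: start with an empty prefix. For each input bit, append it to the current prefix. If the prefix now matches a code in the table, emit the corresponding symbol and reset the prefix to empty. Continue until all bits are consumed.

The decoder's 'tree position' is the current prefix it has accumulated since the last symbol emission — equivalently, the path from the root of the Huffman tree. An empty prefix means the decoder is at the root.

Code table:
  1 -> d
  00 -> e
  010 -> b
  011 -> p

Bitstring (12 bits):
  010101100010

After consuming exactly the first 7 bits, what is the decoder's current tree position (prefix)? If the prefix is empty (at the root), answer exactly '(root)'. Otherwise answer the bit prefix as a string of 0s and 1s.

Bit 0: prefix='0' (no match yet)
Bit 1: prefix='01' (no match yet)
Bit 2: prefix='010' -> emit 'b', reset
Bit 3: prefix='1' -> emit 'd', reset
Bit 4: prefix='0' (no match yet)
Bit 5: prefix='01' (no match yet)
Bit 6: prefix='011' -> emit 'p', reset

Answer: (root)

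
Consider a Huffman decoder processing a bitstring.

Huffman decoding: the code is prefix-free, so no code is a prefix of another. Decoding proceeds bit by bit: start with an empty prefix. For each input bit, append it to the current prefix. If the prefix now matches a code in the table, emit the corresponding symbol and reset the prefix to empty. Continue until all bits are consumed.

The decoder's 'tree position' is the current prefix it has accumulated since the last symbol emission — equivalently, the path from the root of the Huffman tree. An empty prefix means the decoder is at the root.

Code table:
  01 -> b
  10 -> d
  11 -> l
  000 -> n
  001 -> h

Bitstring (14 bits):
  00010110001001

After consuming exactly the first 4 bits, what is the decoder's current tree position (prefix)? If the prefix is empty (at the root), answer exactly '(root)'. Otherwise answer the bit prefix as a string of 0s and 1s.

Bit 0: prefix='0' (no match yet)
Bit 1: prefix='00' (no match yet)
Bit 2: prefix='000' -> emit 'n', reset
Bit 3: prefix='1' (no match yet)

Answer: 1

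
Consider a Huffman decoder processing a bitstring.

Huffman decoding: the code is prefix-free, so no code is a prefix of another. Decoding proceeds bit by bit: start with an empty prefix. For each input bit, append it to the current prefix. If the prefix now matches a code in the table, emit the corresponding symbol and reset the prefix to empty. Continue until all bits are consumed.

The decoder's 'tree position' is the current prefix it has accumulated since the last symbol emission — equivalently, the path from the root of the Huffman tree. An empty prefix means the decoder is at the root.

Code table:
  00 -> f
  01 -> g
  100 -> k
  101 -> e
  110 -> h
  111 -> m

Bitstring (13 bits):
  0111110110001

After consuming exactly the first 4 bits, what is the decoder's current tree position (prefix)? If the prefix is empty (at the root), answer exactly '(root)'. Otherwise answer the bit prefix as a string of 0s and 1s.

Bit 0: prefix='0' (no match yet)
Bit 1: prefix='01' -> emit 'g', reset
Bit 2: prefix='1' (no match yet)
Bit 3: prefix='11' (no match yet)

Answer: 11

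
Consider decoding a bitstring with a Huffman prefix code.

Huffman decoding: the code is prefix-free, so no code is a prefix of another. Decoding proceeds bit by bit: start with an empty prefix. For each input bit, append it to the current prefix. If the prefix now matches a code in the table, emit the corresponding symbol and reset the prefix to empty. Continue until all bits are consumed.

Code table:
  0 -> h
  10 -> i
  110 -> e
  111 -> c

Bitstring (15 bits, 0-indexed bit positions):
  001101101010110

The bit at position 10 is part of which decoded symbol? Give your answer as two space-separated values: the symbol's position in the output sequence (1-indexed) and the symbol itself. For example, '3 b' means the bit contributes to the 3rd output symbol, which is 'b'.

Answer: 6 i

Derivation:
Bit 0: prefix='0' -> emit 'h', reset
Bit 1: prefix='0' -> emit 'h', reset
Bit 2: prefix='1' (no match yet)
Bit 3: prefix='11' (no match yet)
Bit 4: prefix='110' -> emit 'e', reset
Bit 5: prefix='1' (no match yet)
Bit 6: prefix='11' (no match yet)
Bit 7: prefix='110' -> emit 'e', reset
Bit 8: prefix='1' (no match yet)
Bit 9: prefix='10' -> emit 'i', reset
Bit 10: prefix='1' (no match yet)
Bit 11: prefix='10' -> emit 'i', reset
Bit 12: prefix='1' (no match yet)
Bit 13: prefix='11' (no match yet)
Bit 14: prefix='110' -> emit 'e', reset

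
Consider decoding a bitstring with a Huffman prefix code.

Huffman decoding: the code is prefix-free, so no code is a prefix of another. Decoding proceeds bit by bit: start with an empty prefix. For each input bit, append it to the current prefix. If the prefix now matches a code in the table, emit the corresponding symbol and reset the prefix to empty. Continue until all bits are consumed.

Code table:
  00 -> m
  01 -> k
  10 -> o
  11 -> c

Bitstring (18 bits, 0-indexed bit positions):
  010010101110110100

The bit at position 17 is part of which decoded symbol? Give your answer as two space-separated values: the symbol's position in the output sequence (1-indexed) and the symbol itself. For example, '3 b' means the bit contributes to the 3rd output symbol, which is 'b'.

Bit 0: prefix='0' (no match yet)
Bit 1: prefix='01' -> emit 'k', reset
Bit 2: prefix='0' (no match yet)
Bit 3: prefix='00' -> emit 'm', reset
Bit 4: prefix='1' (no match yet)
Bit 5: prefix='10' -> emit 'o', reset
Bit 6: prefix='1' (no match yet)
Bit 7: prefix='10' -> emit 'o', reset
Bit 8: prefix='1' (no match yet)
Bit 9: prefix='11' -> emit 'c', reset
Bit 10: prefix='1' (no match yet)
Bit 11: prefix='10' -> emit 'o', reset
Bit 12: prefix='1' (no match yet)
Bit 13: prefix='11' -> emit 'c', reset
Bit 14: prefix='0' (no match yet)
Bit 15: prefix='01' -> emit 'k', reset
Bit 16: prefix='0' (no match yet)
Bit 17: prefix='00' -> emit 'm', reset

Answer: 9 m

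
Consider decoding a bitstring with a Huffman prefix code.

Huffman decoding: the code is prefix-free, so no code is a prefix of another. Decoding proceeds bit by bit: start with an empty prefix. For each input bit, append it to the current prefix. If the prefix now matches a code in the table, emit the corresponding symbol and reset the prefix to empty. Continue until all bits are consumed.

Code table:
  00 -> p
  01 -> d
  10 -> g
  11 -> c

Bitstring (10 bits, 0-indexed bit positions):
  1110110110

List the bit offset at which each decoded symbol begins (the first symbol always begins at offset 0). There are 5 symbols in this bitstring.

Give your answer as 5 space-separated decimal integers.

Answer: 0 2 4 6 8

Derivation:
Bit 0: prefix='1' (no match yet)
Bit 1: prefix='11' -> emit 'c', reset
Bit 2: prefix='1' (no match yet)
Bit 3: prefix='10' -> emit 'g', reset
Bit 4: prefix='1' (no match yet)
Bit 5: prefix='11' -> emit 'c', reset
Bit 6: prefix='0' (no match yet)
Bit 7: prefix='01' -> emit 'd', reset
Bit 8: prefix='1' (no match yet)
Bit 9: prefix='10' -> emit 'g', reset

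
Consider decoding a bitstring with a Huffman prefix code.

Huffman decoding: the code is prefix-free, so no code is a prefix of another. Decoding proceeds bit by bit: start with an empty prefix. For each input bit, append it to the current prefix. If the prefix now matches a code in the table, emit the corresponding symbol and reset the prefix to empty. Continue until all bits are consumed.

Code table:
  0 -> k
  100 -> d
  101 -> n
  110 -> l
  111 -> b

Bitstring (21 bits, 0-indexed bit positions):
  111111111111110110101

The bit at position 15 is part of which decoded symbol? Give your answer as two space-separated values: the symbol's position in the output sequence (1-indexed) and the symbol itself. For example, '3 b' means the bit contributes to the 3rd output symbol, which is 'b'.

Bit 0: prefix='1' (no match yet)
Bit 1: prefix='11' (no match yet)
Bit 2: prefix='111' -> emit 'b', reset
Bit 3: prefix='1' (no match yet)
Bit 4: prefix='11' (no match yet)
Bit 5: prefix='111' -> emit 'b', reset
Bit 6: prefix='1' (no match yet)
Bit 7: prefix='11' (no match yet)
Bit 8: prefix='111' -> emit 'b', reset
Bit 9: prefix='1' (no match yet)
Bit 10: prefix='11' (no match yet)
Bit 11: prefix='111' -> emit 'b', reset
Bit 12: prefix='1' (no match yet)
Bit 13: prefix='11' (no match yet)
Bit 14: prefix='110' -> emit 'l', reset
Bit 15: prefix='1' (no match yet)
Bit 16: prefix='11' (no match yet)
Bit 17: prefix='110' -> emit 'l', reset
Bit 18: prefix='1' (no match yet)
Bit 19: prefix='10' (no match yet)

Answer: 6 l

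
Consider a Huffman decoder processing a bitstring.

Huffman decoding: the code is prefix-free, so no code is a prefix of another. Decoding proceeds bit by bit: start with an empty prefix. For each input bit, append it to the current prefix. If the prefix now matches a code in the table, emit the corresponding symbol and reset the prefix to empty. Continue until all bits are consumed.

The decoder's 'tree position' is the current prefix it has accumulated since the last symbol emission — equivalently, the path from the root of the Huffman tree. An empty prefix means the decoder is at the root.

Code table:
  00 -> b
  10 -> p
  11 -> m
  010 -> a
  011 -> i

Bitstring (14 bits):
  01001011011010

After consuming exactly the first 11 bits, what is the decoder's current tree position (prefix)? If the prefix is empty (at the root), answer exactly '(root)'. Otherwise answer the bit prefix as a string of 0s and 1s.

Bit 0: prefix='0' (no match yet)
Bit 1: prefix='01' (no match yet)
Bit 2: prefix='010' -> emit 'a', reset
Bit 3: prefix='0' (no match yet)
Bit 4: prefix='01' (no match yet)
Bit 5: prefix='010' -> emit 'a', reset
Bit 6: prefix='1' (no match yet)
Bit 7: prefix='11' -> emit 'm', reset
Bit 8: prefix='0' (no match yet)
Bit 9: prefix='01' (no match yet)
Bit 10: prefix='011' -> emit 'i', reset

Answer: (root)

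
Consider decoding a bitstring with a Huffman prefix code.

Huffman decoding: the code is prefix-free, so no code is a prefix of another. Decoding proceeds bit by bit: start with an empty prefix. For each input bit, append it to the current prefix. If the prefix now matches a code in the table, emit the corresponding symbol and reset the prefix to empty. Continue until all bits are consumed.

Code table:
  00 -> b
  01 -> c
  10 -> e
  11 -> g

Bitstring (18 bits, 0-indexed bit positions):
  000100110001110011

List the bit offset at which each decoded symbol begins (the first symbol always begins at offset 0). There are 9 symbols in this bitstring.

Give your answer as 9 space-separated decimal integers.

Bit 0: prefix='0' (no match yet)
Bit 1: prefix='00' -> emit 'b', reset
Bit 2: prefix='0' (no match yet)
Bit 3: prefix='01' -> emit 'c', reset
Bit 4: prefix='0' (no match yet)
Bit 5: prefix='00' -> emit 'b', reset
Bit 6: prefix='1' (no match yet)
Bit 7: prefix='11' -> emit 'g', reset
Bit 8: prefix='0' (no match yet)
Bit 9: prefix='00' -> emit 'b', reset
Bit 10: prefix='0' (no match yet)
Bit 11: prefix='01' -> emit 'c', reset
Bit 12: prefix='1' (no match yet)
Bit 13: prefix='11' -> emit 'g', reset
Bit 14: prefix='0' (no match yet)
Bit 15: prefix='00' -> emit 'b', reset
Bit 16: prefix='1' (no match yet)
Bit 17: prefix='11' -> emit 'g', reset

Answer: 0 2 4 6 8 10 12 14 16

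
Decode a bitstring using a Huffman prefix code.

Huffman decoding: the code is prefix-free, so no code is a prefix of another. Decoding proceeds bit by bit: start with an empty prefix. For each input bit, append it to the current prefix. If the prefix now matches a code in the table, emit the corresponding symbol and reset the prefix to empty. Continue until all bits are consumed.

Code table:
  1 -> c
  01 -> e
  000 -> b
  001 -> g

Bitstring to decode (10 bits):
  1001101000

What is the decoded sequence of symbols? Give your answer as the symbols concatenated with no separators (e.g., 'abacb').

Bit 0: prefix='1' -> emit 'c', reset
Bit 1: prefix='0' (no match yet)
Bit 2: prefix='00' (no match yet)
Bit 3: prefix='001' -> emit 'g', reset
Bit 4: prefix='1' -> emit 'c', reset
Bit 5: prefix='0' (no match yet)
Bit 6: prefix='01' -> emit 'e', reset
Bit 7: prefix='0' (no match yet)
Bit 8: prefix='00' (no match yet)
Bit 9: prefix='000' -> emit 'b', reset

Answer: cgceb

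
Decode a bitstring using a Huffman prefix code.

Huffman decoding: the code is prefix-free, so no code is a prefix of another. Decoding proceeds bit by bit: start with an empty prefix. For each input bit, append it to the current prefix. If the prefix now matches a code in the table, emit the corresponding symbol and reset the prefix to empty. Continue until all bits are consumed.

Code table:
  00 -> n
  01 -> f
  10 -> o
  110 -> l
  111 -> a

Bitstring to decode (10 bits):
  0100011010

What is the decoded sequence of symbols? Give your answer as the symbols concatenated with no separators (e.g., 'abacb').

Bit 0: prefix='0' (no match yet)
Bit 1: prefix='01' -> emit 'f', reset
Bit 2: prefix='0' (no match yet)
Bit 3: prefix='00' -> emit 'n', reset
Bit 4: prefix='0' (no match yet)
Bit 5: prefix='01' -> emit 'f', reset
Bit 6: prefix='1' (no match yet)
Bit 7: prefix='10' -> emit 'o', reset
Bit 8: prefix='1' (no match yet)
Bit 9: prefix='10' -> emit 'o', reset

Answer: fnfoo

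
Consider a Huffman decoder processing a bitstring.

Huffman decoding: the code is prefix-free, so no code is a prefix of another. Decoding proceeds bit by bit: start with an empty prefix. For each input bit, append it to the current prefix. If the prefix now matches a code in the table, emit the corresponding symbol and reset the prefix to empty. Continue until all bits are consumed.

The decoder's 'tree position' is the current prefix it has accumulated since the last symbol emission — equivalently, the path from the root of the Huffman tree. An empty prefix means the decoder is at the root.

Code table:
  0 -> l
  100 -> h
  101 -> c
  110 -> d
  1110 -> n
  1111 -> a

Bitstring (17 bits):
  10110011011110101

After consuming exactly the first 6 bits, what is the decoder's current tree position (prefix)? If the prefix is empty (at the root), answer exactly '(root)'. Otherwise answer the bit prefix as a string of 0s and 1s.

Answer: (root)

Derivation:
Bit 0: prefix='1' (no match yet)
Bit 1: prefix='10' (no match yet)
Bit 2: prefix='101' -> emit 'c', reset
Bit 3: prefix='1' (no match yet)
Bit 4: prefix='10' (no match yet)
Bit 5: prefix='100' -> emit 'h', reset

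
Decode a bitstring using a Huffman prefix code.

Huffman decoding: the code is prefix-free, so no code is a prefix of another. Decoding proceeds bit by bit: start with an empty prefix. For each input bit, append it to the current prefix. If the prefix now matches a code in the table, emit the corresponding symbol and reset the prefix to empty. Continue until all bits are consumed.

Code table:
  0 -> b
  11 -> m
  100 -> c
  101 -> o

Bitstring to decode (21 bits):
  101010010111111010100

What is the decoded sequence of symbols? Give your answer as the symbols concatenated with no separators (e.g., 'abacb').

Answer: obcommobc

Derivation:
Bit 0: prefix='1' (no match yet)
Bit 1: prefix='10' (no match yet)
Bit 2: prefix='101' -> emit 'o', reset
Bit 3: prefix='0' -> emit 'b', reset
Bit 4: prefix='1' (no match yet)
Bit 5: prefix='10' (no match yet)
Bit 6: prefix='100' -> emit 'c', reset
Bit 7: prefix='1' (no match yet)
Bit 8: prefix='10' (no match yet)
Bit 9: prefix='101' -> emit 'o', reset
Bit 10: prefix='1' (no match yet)
Bit 11: prefix='11' -> emit 'm', reset
Bit 12: prefix='1' (no match yet)
Bit 13: prefix='11' -> emit 'm', reset
Bit 14: prefix='1' (no match yet)
Bit 15: prefix='10' (no match yet)
Bit 16: prefix='101' -> emit 'o', reset
Bit 17: prefix='0' -> emit 'b', reset
Bit 18: prefix='1' (no match yet)
Bit 19: prefix='10' (no match yet)
Bit 20: prefix='100' -> emit 'c', reset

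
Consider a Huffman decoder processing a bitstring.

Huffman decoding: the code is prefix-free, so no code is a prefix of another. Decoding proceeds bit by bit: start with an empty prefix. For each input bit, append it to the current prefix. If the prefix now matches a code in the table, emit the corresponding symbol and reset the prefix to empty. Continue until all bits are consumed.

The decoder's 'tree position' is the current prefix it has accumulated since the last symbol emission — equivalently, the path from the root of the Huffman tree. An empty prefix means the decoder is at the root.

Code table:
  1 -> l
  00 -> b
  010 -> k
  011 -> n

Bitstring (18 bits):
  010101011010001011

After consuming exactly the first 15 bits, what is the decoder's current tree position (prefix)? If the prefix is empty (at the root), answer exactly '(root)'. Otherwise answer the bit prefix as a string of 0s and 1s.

Bit 0: prefix='0' (no match yet)
Bit 1: prefix='01' (no match yet)
Bit 2: prefix='010' -> emit 'k', reset
Bit 3: prefix='1' -> emit 'l', reset
Bit 4: prefix='0' (no match yet)
Bit 5: prefix='01' (no match yet)
Bit 6: prefix='010' -> emit 'k', reset
Bit 7: prefix='1' -> emit 'l', reset
Bit 8: prefix='1' -> emit 'l', reset
Bit 9: prefix='0' (no match yet)
Bit 10: prefix='01' (no match yet)
Bit 11: prefix='010' -> emit 'k', reset
Bit 12: prefix='0' (no match yet)
Bit 13: prefix='00' -> emit 'b', reset
Bit 14: prefix='1' -> emit 'l', reset

Answer: (root)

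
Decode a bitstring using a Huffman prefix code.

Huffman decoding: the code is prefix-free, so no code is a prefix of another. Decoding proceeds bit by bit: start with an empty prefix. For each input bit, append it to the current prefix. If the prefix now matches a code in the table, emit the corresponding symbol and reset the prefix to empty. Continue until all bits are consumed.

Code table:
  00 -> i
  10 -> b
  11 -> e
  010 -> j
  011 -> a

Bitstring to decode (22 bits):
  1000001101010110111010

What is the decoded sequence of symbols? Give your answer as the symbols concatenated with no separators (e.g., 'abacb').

Bit 0: prefix='1' (no match yet)
Bit 1: prefix='10' -> emit 'b', reset
Bit 2: prefix='0' (no match yet)
Bit 3: prefix='00' -> emit 'i', reset
Bit 4: prefix='0' (no match yet)
Bit 5: prefix='00' -> emit 'i', reset
Bit 6: prefix='1' (no match yet)
Bit 7: prefix='11' -> emit 'e', reset
Bit 8: prefix='0' (no match yet)
Bit 9: prefix='01' (no match yet)
Bit 10: prefix='010' -> emit 'j', reset
Bit 11: prefix='1' (no match yet)
Bit 12: prefix='10' -> emit 'b', reset
Bit 13: prefix='1' (no match yet)
Bit 14: prefix='11' -> emit 'e', reset
Bit 15: prefix='0' (no match yet)
Bit 16: prefix='01' (no match yet)
Bit 17: prefix='011' -> emit 'a', reset
Bit 18: prefix='1' (no match yet)
Bit 19: prefix='10' -> emit 'b', reset
Bit 20: prefix='1' (no match yet)
Bit 21: prefix='10' -> emit 'b', reset

Answer: biiejbeabb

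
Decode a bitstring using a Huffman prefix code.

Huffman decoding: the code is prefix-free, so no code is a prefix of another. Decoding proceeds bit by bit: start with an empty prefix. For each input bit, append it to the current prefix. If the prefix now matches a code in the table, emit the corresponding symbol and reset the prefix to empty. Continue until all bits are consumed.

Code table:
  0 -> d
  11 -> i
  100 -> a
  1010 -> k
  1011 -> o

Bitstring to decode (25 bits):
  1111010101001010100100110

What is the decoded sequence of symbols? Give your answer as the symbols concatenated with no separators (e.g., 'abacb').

Answer: iidkakaaid

Derivation:
Bit 0: prefix='1' (no match yet)
Bit 1: prefix='11' -> emit 'i', reset
Bit 2: prefix='1' (no match yet)
Bit 3: prefix='11' -> emit 'i', reset
Bit 4: prefix='0' -> emit 'd', reset
Bit 5: prefix='1' (no match yet)
Bit 6: prefix='10' (no match yet)
Bit 7: prefix='101' (no match yet)
Bit 8: prefix='1010' -> emit 'k', reset
Bit 9: prefix='1' (no match yet)
Bit 10: prefix='10' (no match yet)
Bit 11: prefix='100' -> emit 'a', reset
Bit 12: prefix='1' (no match yet)
Bit 13: prefix='10' (no match yet)
Bit 14: prefix='101' (no match yet)
Bit 15: prefix='1010' -> emit 'k', reset
Bit 16: prefix='1' (no match yet)
Bit 17: prefix='10' (no match yet)
Bit 18: prefix='100' -> emit 'a', reset
Bit 19: prefix='1' (no match yet)
Bit 20: prefix='10' (no match yet)
Bit 21: prefix='100' -> emit 'a', reset
Bit 22: prefix='1' (no match yet)
Bit 23: prefix='11' -> emit 'i', reset
Bit 24: prefix='0' -> emit 'd', reset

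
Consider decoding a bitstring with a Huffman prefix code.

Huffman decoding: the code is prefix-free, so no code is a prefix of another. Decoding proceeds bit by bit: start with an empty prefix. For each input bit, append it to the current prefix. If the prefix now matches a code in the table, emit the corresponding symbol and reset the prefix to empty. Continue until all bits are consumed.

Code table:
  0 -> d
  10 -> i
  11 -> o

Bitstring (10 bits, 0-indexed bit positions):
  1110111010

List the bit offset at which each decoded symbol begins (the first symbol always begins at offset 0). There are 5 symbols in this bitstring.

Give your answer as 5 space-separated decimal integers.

Answer: 0 2 4 6 8

Derivation:
Bit 0: prefix='1' (no match yet)
Bit 1: prefix='11' -> emit 'o', reset
Bit 2: prefix='1' (no match yet)
Bit 3: prefix='10' -> emit 'i', reset
Bit 4: prefix='1' (no match yet)
Bit 5: prefix='11' -> emit 'o', reset
Bit 6: prefix='1' (no match yet)
Bit 7: prefix='10' -> emit 'i', reset
Bit 8: prefix='1' (no match yet)
Bit 9: prefix='10' -> emit 'i', reset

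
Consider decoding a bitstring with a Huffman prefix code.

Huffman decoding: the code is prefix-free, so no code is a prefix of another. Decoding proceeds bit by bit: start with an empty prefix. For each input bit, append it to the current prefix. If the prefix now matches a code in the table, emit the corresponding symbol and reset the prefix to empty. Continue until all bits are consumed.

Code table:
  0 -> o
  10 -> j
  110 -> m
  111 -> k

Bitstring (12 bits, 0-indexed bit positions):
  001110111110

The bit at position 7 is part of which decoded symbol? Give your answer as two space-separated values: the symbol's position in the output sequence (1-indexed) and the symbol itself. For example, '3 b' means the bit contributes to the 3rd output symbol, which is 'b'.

Bit 0: prefix='0' -> emit 'o', reset
Bit 1: prefix='0' -> emit 'o', reset
Bit 2: prefix='1' (no match yet)
Bit 3: prefix='11' (no match yet)
Bit 4: prefix='111' -> emit 'k', reset
Bit 5: prefix='0' -> emit 'o', reset
Bit 6: prefix='1' (no match yet)
Bit 7: prefix='11' (no match yet)
Bit 8: prefix='111' -> emit 'k', reset
Bit 9: prefix='1' (no match yet)
Bit 10: prefix='11' (no match yet)
Bit 11: prefix='110' -> emit 'm', reset

Answer: 5 k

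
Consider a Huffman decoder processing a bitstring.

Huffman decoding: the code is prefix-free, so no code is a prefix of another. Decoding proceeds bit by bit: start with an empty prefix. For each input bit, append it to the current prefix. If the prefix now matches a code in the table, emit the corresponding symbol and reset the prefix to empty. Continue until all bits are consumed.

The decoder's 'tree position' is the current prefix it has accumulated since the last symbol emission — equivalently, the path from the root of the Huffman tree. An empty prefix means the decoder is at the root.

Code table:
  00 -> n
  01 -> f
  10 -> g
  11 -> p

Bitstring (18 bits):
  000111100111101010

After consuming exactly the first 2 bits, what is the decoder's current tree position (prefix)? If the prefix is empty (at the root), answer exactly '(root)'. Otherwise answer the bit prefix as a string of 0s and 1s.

Bit 0: prefix='0' (no match yet)
Bit 1: prefix='00' -> emit 'n', reset

Answer: (root)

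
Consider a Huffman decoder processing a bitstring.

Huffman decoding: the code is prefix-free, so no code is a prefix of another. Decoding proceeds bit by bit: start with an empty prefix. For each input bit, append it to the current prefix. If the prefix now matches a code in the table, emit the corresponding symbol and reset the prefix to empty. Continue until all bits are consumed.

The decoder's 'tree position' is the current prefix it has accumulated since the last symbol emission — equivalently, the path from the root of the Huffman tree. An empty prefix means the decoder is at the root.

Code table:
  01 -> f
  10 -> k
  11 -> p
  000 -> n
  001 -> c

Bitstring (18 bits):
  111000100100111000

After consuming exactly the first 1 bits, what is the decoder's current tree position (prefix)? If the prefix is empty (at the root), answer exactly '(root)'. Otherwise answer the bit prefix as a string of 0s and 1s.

Bit 0: prefix='1' (no match yet)

Answer: 1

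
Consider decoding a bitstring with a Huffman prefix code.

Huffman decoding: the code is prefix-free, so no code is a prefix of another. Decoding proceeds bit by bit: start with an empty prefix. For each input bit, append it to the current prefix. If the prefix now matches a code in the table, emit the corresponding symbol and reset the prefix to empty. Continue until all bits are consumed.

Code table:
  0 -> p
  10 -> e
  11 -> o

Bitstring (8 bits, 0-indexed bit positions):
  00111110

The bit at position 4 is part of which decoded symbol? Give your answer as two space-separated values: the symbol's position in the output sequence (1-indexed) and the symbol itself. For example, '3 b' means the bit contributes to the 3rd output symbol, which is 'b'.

Bit 0: prefix='0' -> emit 'p', reset
Bit 1: prefix='0' -> emit 'p', reset
Bit 2: prefix='1' (no match yet)
Bit 3: prefix='11' -> emit 'o', reset
Bit 4: prefix='1' (no match yet)
Bit 5: prefix='11' -> emit 'o', reset
Bit 6: prefix='1' (no match yet)
Bit 7: prefix='10' -> emit 'e', reset

Answer: 4 o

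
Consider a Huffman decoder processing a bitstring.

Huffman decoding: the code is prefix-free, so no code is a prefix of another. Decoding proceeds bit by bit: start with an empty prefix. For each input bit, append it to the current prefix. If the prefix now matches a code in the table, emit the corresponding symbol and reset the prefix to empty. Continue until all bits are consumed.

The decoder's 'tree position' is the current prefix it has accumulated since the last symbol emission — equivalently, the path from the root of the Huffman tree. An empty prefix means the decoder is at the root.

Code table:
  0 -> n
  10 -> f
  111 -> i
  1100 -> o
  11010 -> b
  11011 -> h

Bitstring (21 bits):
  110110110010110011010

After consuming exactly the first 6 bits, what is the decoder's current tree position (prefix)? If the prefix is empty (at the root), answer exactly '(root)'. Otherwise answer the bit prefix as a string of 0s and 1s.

Answer: (root)

Derivation:
Bit 0: prefix='1' (no match yet)
Bit 1: prefix='11' (no match yet)
Bit 2: prefix='110' (no match yet)
Bit 3: prefix='1101' (no match yet)
Bit 4: prefix='11011' -> emit 'h', reset
Bit 5: prefix='0' -> emit 'n', reset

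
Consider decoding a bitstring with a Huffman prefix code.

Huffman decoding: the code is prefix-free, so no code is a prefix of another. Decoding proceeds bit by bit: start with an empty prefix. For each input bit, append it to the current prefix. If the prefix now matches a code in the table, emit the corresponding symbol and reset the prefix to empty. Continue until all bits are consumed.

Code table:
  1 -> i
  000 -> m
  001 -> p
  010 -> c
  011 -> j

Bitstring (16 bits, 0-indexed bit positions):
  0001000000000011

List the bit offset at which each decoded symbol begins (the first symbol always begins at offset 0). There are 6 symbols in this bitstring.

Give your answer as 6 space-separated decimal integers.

Answer: 0 3 4 7 10 13

Derivation:
Bit 0: prefix='0' (no match yet)
Bit 1: prefix='00' (no match yet)
Bit 2: prefix='000' -> emit 'm', reset
Bit 3: prefix='1' -> emit 'i', reset
Bit 4: prefix='0' (no match yet)
Bit 5: prefix='00' (no match yet)
Bit 6: prefix='000' -> emit 'm', reset
Bit 7: prefix='0' (no match yet)
Bit 8: prefix='00' (no match yet)
Bit 9: prefix='000' -> emit 'm', reset
Bit 10: prefix='0' (no match yet)
Bit 11: prefix='00' (no match yet)
Bit 12: prefix='000' -> emit 'm', reset
Bit 13: prefix='0' (no match yet)
Bit 14: prefix='01' (no match yet)
Bit 15: prefix='011' -> emit 'j', reset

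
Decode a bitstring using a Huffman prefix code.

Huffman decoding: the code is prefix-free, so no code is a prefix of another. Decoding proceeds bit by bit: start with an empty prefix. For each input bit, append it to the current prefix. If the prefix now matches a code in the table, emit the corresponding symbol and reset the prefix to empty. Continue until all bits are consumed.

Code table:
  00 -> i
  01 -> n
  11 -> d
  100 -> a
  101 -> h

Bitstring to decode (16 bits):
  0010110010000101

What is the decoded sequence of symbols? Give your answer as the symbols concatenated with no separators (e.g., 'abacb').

Answer: ihaaih

Derivation:
Bit 0: prefix='0' (no match yet)
Bit 1: prefix='00' -> emit 'i', reset
Bit 2: prefix='1' (no match yet)
Bit 3: prefix='10' (no match yet)
Bit 4: prefix='101' -> emit 'h', reset
Bit 5: prefix='1' (no match yet)
Bit 6: prefix='10' (no match yet)
Bit 7: prefix='100' -> emit 'a', reset
Bit 8: prefix='1' (no match yet)
Bit 9: prefix='10' (no match yet)
Bit 10: prefix='100' -> emit 'a', reset
Bit 11: prefix='0' (no match yet)
Bit 12: prefix='00' -> emit 'i', reset
Bit 13: prefix='1' (no match yet)
Bit 14: prefix='10' (no match yet)
Bit 15: prefix='101' -> emit 'h', reset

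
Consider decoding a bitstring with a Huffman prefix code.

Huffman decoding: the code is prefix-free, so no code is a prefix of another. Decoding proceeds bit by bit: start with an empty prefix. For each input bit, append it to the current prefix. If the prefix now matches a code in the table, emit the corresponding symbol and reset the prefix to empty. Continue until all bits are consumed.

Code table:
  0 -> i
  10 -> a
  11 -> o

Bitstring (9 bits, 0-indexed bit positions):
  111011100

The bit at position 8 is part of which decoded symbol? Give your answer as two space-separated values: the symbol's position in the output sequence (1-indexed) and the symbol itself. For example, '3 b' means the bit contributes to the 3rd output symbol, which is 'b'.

Bit 0: prefix='1' (no match yet)
Bit 1: prefix='11' -> emit 'o', reset
Bit 2: prefix='1' (no match yet)
Bit 3: prefix='10' -> emit 'a', reset
Bit 4: prefix='1' (no match yet)
Bit 5: prefix='11' -> emit 'o', reset
Bit 6: prefix='1' (no match yet)
Bit 7: prefix='10' -> emit 'a', reset
Bit 8: prefix='0' -> emit 'i', reset

Answer: 5 i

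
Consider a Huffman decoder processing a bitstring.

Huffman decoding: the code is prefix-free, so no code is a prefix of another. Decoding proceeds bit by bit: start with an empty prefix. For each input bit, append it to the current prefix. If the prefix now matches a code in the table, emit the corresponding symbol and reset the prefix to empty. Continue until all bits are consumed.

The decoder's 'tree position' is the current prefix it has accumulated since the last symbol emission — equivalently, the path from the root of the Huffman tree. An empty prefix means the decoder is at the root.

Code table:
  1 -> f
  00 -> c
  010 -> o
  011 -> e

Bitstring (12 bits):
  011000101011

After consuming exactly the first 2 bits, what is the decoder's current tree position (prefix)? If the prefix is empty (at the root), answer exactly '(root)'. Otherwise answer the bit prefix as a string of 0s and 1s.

Bit 0: prefix='0' (no match yet)
Bit 1: prefix='01' (no match yet)

Answer: 01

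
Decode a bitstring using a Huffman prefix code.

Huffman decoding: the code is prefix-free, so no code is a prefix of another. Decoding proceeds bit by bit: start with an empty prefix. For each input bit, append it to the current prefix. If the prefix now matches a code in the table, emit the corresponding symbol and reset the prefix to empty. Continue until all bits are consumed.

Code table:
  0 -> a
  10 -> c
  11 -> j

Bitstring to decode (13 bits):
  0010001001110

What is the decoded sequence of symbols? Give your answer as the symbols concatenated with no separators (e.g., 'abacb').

Bit 0: prefix='0' -> emit 'a', reset
Bit 1: prefix='0' -> emit 'a', reset
Bit 2: prefix='1' (no match yet)
Bit 3: prefix='10' -> emit 'c', reset
Bit 4: prefix='0' -> emit 'a', reset
Bit 5: prefix='0' -> emit 'a', reset
Bit 6: prefix='1' (no match yet)
Bit 7: prefix='10' -> emit 'c', reset
Bit 8: prefix='0' -> emit 'a', reset
Bit 9: prefix='1' (no match yet)
Bit 10: prefix='11' -> emit 'j', reset
Bit 11: prefix='1' (no match yet)
Bit 12: prefix='10' -> emit 'c', reset

Answer: aacaacajc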